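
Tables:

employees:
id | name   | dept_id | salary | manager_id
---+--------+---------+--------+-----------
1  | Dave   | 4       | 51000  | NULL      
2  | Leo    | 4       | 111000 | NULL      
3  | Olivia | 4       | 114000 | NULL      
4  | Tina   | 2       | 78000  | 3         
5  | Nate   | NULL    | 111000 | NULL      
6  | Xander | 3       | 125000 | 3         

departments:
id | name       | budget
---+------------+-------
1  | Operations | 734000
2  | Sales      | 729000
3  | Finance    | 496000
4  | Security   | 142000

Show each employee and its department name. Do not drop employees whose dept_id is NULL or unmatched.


LEFT JOIN keeps every row from employees (the left table); where dept_id has no match in departments, the department columns become NULL. Walk through each employee:
  - employee 1 (Dave): dept_id=4 -> matches Security
  - employee 2 (Leo): dept_id=4 -> matches Security
  - employee 3 (Olivia): dept_id=4 -> matches Security
  - employee 4 (Tina): dept_id=2 -> matches Sales
  - employee 5 (Nate): dept_id=NULL, no match -> kept with NULL
  - employee 6 (Xander): dept_id=3 -> matches Finance
All 6 rows appear; 1 has NULL department.

SQL:
SELECT a.name, b.name AS department
FROM employees a
LEFT JOIN departments b ON a.dept_id = b.id

Result:
name   | department
-------+-----------
Dave   | Security  
Leo    | Security  
Olivia | Security  
Tina   | Sales     
Nate   | NULL      
Xander | Finance   


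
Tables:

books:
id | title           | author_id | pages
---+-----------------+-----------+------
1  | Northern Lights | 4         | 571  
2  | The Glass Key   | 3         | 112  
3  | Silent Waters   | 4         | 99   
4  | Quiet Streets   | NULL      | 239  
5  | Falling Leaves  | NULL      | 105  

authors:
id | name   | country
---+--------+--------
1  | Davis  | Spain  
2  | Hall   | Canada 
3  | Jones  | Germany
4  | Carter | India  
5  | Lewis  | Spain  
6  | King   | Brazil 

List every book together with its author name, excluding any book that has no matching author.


INNER JOIN keeps only books rows whose author_id matches an id in authors. Walk through each book:
  - book 1 (Northern Lights): author_id=4 -> matches Carter
  - book 2 (The Glass Key): author_id=3 -> matches Jones
  - book 3 (Silent Waters): author_id=4 -> matches Carter
  - book 4 (Quiet Streets): author_id=NULL, no match -> dropped
  - book 5 (Falling Leaves): author_id=NULL, no match -> dropped
So 2 of 5 rows are dropped.

SQL:
SELECT a.title, b.name AS author
FROM books a
INNER JOIN authors b ON a.author_id = b.id

Result:
title           | author
----------------+-------
Northern Lights | Carter
The Glass Key   | Jones 
Silent Waters   | Carter


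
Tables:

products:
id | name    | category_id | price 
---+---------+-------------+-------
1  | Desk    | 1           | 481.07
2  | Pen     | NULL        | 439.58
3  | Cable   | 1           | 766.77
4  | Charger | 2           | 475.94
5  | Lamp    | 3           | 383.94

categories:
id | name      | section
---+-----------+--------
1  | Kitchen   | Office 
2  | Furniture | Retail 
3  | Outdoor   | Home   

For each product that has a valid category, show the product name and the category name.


INNER JOIN keeps only products rows whose category_id matches an id in categories. Walk through each product:
  - product 1 (Desk): category_id=1 -> matches Kitchen
  - product 2 (Pen): category_id=NULL, no match -> dropped
  - product 3 (Cable): category_id=1 -> matches Kitchen
  - product 4 (Charger): category_id=2 -> matches Furniture
  - product 5 (Lamp): category_id=3 -> matches Outdoor
So 1 of 5 rows is dropped.

SQL:
SELECT a.name, b.name AS category
FROM products a
INNER JOIN categories b ON a.category_id = b.id

Result:
name    | category 
--------+----------
Desk    | Kitchen  
Cable   | Kitchen  
Charger | Furniture
Lamp    | Outdoor  


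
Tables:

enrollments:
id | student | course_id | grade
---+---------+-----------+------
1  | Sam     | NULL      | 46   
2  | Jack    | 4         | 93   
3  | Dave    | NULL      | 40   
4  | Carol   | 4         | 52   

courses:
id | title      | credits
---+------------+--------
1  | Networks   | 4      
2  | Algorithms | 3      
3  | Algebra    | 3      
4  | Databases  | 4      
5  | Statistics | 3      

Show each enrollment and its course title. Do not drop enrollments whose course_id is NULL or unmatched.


LEFT JOIN keeps every row from enrollments (the left table); where course_id has no match in courses, the course columns become NULL. Walk through each enrollment:
  - enrollment 1 (Sam): course_id=NULL, no match -> kept with NULL
  - enrollment 2 (Jack): course_id=4 -> matches Databases
  - enrollment 3 (Dave): course_id=NULL, no match -> kept with NULL
  - enrollment 4 (Carol): course_id=4 -> matches Databases
All 4 rows appear; 2 have NULL course.

SQL:
SELECT a.student, b.title AS course
FROM enrollments a
LEFT JOIN courses b ON a.course_id = b.id

Result:
student | course   
--------+----------
Sam     | NULL     
Jack    | Databases
Dave    | NULL     
Carol   | Databases


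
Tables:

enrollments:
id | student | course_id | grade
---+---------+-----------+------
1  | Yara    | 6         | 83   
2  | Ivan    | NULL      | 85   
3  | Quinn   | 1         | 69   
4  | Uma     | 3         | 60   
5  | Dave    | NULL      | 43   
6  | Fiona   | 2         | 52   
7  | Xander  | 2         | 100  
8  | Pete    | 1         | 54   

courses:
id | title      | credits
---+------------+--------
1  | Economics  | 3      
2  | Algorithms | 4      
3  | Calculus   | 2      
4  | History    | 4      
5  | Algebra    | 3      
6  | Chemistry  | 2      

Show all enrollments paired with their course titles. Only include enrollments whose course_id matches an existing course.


INNER JOIN keeps only enrollments rows whose course_id matches an id in courses. Walk through each enrollment:
  - enrollment 1 (Yara): course_id=6 -> matches Chemistry
  - enrollment 2 (Ivan): course_id=NULL, no match -> dropped
  - enrollment 3 (Quinn): course_id=1 -> matches Economics
  - enrollment 4 (Uma): course_id=3 -> matches Calculus
  - enrollment 5 (Dave): course_id=NULL, no match -> dropped
  - enrollment 6 (Fiona): course_id=2 -> matches Algorithms
  - enrollment 7 (Xander): course_id=2 -> matches Algorithms
  - enrollment 8 (Pete): course_id=1 -> matches Economics
So 2 of 8 rows are dropped.

SQL:
SELECT a.student, b.title AS course
FROM enrollments a
INNER JOIN courses b ON a.course_id = b.id

Result:
student | course    
--------+-----------
Yara    | Chemistry 
Quinn   | Economics 
Uma     | Calculus  
Fiona   | Algorithms
Xander  | Algorithms
Pete    | Economics 


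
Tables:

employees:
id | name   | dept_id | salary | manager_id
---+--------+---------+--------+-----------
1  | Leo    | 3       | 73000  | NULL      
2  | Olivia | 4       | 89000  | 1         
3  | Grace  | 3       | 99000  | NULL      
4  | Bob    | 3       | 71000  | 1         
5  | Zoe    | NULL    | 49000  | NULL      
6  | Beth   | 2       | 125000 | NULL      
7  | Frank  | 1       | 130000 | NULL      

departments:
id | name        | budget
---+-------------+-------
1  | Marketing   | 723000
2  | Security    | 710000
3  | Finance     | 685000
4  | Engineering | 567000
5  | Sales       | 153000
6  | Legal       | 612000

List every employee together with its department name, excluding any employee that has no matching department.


INNER JOIN keeps only employees rows whose dept_id matches an id in departments. Walk through each employee:
  - employee 1 (Leo): dept_id=3 -> matches Finance
  - employee 2 (Olivia): dept_id=4 -> matches Engineering
  - employee 3 (Grace): dept_id=3 -> matches Finance
  - employee 4 (Bob): dept_id=3 -> matches Finance
  - employee 5 (Zoe): dept_id=NULL, no match -> dropped
  - employee 6 (Beth): dept_id=2 -> matches Security
  - employee 7 (Frank): dept_id=1 -> matches Marketing
So 1 of 7 rows is dropped.

SQL:
SELECT a.name, b.name AS department
FROM employees a
INNER JOIN departments b ON a.dept_id = b.id

Result:
name   | department 
-------+------------
Leo    | Finance    
Olivia | Engineering
Grace  | Finance    
Bob    | Finance    
Beth   | Security   
Frank  | Marketing  


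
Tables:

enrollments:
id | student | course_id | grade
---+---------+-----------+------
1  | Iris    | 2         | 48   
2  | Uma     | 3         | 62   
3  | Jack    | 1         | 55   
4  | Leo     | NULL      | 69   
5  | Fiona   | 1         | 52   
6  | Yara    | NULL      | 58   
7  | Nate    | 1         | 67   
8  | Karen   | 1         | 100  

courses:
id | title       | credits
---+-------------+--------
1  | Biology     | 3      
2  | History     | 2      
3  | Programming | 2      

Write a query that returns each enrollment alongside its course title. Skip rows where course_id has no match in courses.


INNER JOIN keeps only enrollments rows whose course_id matches an id in courses. Walk through each enrollment:
  - enrollment 1 (Iris): course_id=2 -> matches History
  - enrollment 2 (Uma): course_id=3 -> matches Programming
  - enrollment 3 (Jack): course_id=1 -> matches Biology
  - enrollment 4 (Leo): course_id=NULL, no match -> dropped
  - enrollment 5 (Fiona): course_id=1 -> matches Biology
  - enrollment 6 (Yara): course_id=NULL, no match -> dropped
  - enrollment 7 (Nate): course_id=1 -> matches Biology
  - enrollment 8 (Karen): course_id=1 -> matches Biology
So 2 of 8 rows are dropped.

SQL:
SELECT a.student, b.title AS course
FROM enrollments a
INNER JOIN courses b ON a.course_id = b.id

Result:
student | course     
--------+------------
Iris    | History    
Uma     | Programming
Jack    | Biology    
Fiona   | Biology    
Nate    | Biology    
Karen   | Biology    


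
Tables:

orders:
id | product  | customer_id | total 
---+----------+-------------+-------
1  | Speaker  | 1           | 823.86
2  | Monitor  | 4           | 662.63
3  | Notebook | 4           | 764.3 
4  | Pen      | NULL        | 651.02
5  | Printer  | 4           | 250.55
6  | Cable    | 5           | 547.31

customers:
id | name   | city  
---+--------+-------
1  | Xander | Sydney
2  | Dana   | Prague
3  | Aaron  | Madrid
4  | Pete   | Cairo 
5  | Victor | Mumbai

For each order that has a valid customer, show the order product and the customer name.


INNER JOIN keeps only orders rows whose customer_id matches an id in customers. Walk through each order:
  - order 1 (Speaker): customer_id=1 -> matches Xander
  - order 2 (Monitor): customer_id=4 -> matches Pete
  - order 3 (Notebook): customer_id=4 -> matches Pete
  - order 4 (Pen): customer_id=NULL, no match -> dropped
  - order 5 (Printer): customer_id=4 -> matches Pete
  - order 6 (Cable): customer_id=5 -> matches Victor
So 1 of 6 rows is dropped.

SQL:
SELECT a.product, b.name AS customer
FROM orders a
INNER JOIN customers b ON a.customer_id = b.id

Result:
product  | customer
---------+---------
Speaker  | Xander  
Monitor  | Pete    
Notebook | Pete    
Printer  | Pete    
Cable    | Victor  


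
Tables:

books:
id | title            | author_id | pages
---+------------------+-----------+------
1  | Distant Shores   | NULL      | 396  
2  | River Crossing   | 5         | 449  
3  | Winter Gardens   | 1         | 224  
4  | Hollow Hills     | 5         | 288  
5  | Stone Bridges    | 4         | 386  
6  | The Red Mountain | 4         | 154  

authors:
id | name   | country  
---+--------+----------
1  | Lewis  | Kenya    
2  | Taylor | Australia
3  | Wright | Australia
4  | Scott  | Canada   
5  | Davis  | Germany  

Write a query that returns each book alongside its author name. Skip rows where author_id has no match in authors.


INNER JOIN keeps only books rows whose author_id matches an id in authors. Walk through each book:
  - book 1 (Distant Shores): author_id=NULL, no match -> dropped
  - book 2 (River Crossing): author_id=5 -> matches Davis
  - book 3 (Winter Gardens): author_id=1 -> matches Lewis
  - book 4 (Hollow Hills): author_id=5 -> matches Davis
  - book 5 (Stone Bridges): author_id=4 -> matches Scott
  - book 6 (The Red Mountain): author_id=4 -> matches Scott
So 1 of 6 rows is dropped.

SQL:
SELECT a.title, b.name AS author
FROM books a
INNER JOIN authors b ON a.author_id = b.id

Result:
title            | author
-----------------+-------
River Crossing   | Davis 
Winter Gardens   | Lewis 
Hollow Hills     | Davis 
Stone Bridges    | Scott 
The Red Mountain | Scott 


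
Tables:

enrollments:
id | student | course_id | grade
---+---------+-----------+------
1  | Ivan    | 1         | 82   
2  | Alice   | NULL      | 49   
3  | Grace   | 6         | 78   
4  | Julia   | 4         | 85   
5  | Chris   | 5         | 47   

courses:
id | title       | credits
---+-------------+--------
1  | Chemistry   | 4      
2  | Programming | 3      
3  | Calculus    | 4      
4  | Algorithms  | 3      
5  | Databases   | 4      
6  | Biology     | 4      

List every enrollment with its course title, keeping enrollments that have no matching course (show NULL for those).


LEFT JOIN keeps every row from enrollments (the left table); where course_id has no match in courses, the course columns become NULL. Walk through each enrollment:
  - enrollment 1 (Ivan): course_id=1 -> matches Chemistry
  - enrollment 2 (Alice): course_id=NULL, no match -> kept with NULL
  - enrollment 3 (Grace): course_id=6 -> matches Biology
  - enrollment 4 (Julia): course_id=4 -> matches Algorithms
  - enrollment 5 (Chris): course_id=5 -> matches Databases
All 5 rows appear; 1 has NULL course.

SQL:
SELECT a.student, b.title AS course
FROM enrollments a
LEFT JOIN courses b ON a.course_id = b.id

Result:
student | course    
--------+-----------
Ivan    | Chemistry 
Alice   | NULL      
Grace   | Biology   
Julia   | Algorithms
Chris   | Databases 


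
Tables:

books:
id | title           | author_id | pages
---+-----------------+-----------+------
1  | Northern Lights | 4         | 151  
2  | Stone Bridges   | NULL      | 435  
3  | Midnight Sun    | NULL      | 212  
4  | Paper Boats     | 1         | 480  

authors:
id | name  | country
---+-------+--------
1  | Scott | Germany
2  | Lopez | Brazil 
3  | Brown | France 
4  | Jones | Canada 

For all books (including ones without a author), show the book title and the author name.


LEFT JOIN keeps every row from books (the left table); where author_id has no match in authors, the author columns become NULL. Walk through each book:
  - book 1 (Northern Lights): author_id=4 -> matches Jones
  - book 2 (Stone Bridges): author_id=NULL, no match -> kept with NULL
  - book 3 (Midnight Sun): author_id=NULL, no match -> kept with NULL
  - book 4 (Paper Boats): author_id=1 -> matches Scott
All 4 rows appear; 2 have NULL author.

SQL:
SELECT a.title, b.name AS author
FROM books a
LEFT JOIN authors b ON a.author_id = b.id

Result:
title           | author
----------------+-------
Northern Lights | Jones 
Stone Bridges   | NULL  
Midnight Sun    | NULL  
Paper Boats     | Scott 


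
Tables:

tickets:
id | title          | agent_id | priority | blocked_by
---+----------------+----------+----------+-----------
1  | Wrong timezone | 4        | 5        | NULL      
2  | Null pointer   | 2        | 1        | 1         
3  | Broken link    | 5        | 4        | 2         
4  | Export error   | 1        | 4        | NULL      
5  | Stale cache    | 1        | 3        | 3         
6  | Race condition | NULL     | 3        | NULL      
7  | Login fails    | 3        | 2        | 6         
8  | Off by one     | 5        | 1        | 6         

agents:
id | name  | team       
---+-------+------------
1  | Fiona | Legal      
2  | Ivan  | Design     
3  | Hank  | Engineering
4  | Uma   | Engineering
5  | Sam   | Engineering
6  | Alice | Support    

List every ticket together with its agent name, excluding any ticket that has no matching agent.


INNER JOIN keeps only tickets rows whose agent_id matches an id in agents. Walk through each ticket:
  - ticket 1 (Wrong timezone): agent_id=4 -> matches Uma
  - ticket 2 (Null pointer): agent_id=2 -> matches Ivan
  - ticket 3 (Broken link): agent_id=5 -> matches Sam
  - ticket 4 (Export error): agent_id=1 -> matches Fiona
  - ticket 5 (Stale cache): agent_id=1 -> matches Fiona
  - ticket 6 (Race condition): agent_id=NULL, no match -> dropped
  - ticket 7 (Login fails): agent_id=3 -> matches Hank
  - ticket 8 (Off by one): agent_id=5 -> matches Sam
So 1 of 8 rows is dropped.

SQL:
SELECT a.title, b.name AS agent
FROM tickets a
INNER JOIN agents b ON a.agent_id = b.id

Result:
title          | agent
---------------+------
Wrong timezone | Uma  
Null pointer   | Ivan 
Broken link    | Sam  
Export error   | Fiona
Stale cache    | Fiona
Login fails    | Hank 
Off by one     | Sam  


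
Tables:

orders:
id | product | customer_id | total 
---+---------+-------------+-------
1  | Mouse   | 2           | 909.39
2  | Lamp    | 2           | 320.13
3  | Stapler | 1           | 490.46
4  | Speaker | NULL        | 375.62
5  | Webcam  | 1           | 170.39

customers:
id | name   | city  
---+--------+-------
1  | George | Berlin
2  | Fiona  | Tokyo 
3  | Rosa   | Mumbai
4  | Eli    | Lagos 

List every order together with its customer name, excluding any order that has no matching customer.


INNER JOIN keeps only orders rows whose customer_id matches an id in customers. Walk through each order:
  - order 1 (Mouse): customer_id=2 -> matches Fiona
  - order 2 (Lamp): customer_id=2 -> matches Fiona
  - order 3 (Stapler): customer_id=1 -> matches George
  - order 4 (Speaker): customer_id=NULL, no match -> dropped
  - order 5 (Webcam): customer_id=1 -> matches George
So 1 of 5 rows is dropped.

SQL:
SELECT a.product, b.name AS customer
FROM orders a
INNER JOIN customers b ON a.customer_id = b.id

Result:
product | customer
--------+---------
Mouse   | Fiona   
Lamp    | Fiona   
Stapler | George  
Webcam  | George  


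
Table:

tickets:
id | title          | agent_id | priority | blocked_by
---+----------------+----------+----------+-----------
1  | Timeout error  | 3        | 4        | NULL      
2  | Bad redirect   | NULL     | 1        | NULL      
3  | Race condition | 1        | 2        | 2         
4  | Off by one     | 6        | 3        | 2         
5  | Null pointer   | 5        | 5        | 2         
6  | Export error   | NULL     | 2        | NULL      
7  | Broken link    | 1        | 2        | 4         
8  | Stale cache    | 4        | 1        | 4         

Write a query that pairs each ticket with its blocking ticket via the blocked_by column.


This is a self-join: tickets is joined to a second copy of itself, matching each row's blocked_by to another row's id. Use LEFT JOIN so rows with blocked_by=NULL are kept.
  - ticket 1 (Timeout error): blocked_by=NULL -> NULL
  - ticket 2 (Bad redirect): blocked_by=NULL -> NULL
  - ticket 3 (Race condition): blocked_by=2 -> Bad redirect
  - ticket 4 (Off by one): blocked_by=2 -> Bad redirect
  - ticket 5 (Null pointer): blocked_by=2 -> Bad redirect
  - ticket 6 (Export error): blocked_by=NULL -> NULL
  - ticket 7 (Broken link): blocked_by=4 -> Off by one
  - ticket 8 (Stale cache): blocked_by=4 -> Off by one

SQL:
SELECT a.title AS item, b.title AS blocked_by
FROM tickets a
LEFT JOIN tickets b ON a.blocked_by = b.id

Result:
item           | blocked_by  
---------------+-------------
Timeout error  | NULL        
Bad redirect   | NULL        
Race condition | Bad redirect
Off by one     | Bad redirect
Null pointer   | Bad redirect
Export error   | NULL        
Broken link    | Off by one  
Stale cache    | Off by one  


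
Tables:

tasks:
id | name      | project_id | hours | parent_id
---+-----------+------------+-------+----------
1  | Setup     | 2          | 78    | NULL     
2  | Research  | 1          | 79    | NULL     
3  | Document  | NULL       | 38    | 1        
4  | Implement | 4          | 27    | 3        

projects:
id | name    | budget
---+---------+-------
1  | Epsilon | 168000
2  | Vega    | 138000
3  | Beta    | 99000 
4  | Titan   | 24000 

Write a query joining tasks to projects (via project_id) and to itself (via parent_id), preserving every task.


Two LEFT JOINs from the same base table tasks: one to projects via project_id, one to tasks itself via parent_id. Both are LEFT so every task is preserved.
Match against projects:
  - task 1 (Setup): project_id=2 -> matches Vega
  - task 2 (Research): project_id=1 -> matches Epsilon
  - task 3 (Document): project_id=NULL, no match -> kept with NULL
  - task 4 (Implement): project_id=4 -> matches Titan
Match against tasks (self):
  - task 1 (Setup): parent_id=NULL -> NULL
  - task 2 (Research): parent_id=NULL -> NULL
  - task 3 (Document): parent_id=1 -> Setup
  - task 4 (Implement): parent_id=3 -> Document

SQL:
SELECT a.name, b.name AS project, c.name AS parent
FROM tasks a
LEFT JOIN projects b ON a.project_id = b.id
LEFT JOIN tasks c ON a.parent_id = c.id

Result:
name      | project | parent  
----------+---------+---------
Setup     | Vega    | NULL    
Research  | Epsilon | NULL    
Document  | NULL    | Setup   
Implement | Titan   | Document


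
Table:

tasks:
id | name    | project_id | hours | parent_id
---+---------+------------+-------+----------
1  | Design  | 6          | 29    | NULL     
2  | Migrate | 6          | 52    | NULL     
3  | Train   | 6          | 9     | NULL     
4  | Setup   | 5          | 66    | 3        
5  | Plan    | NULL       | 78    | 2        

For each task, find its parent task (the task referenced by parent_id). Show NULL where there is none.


This is a self-join: tasks is joined to a second copy of itself, matching each row's parent_id to another row's id. Use LEFT JOIN so rows with parent_id=NULL are kept.
  - task 1 (Design): parent_id=NULL -> NULL
  - task 2 (Migrate): parent_id=NULL -> NULL
  - task 3 (Train): parent_id=NULL -> NULL
  - task 4 (Setup): parent_id=3 -> Train
  - task 5 (Plan): parent_id=2 -> Migrate

SQL:
SELECT a.name AS item, b.name AS parent
FROM tasks a
LEFT JOIN tasks b ON a.parent_id = b.id

Result:
item    | parent 
--------+--------
Design  | NULL   
Migrate | NULL   
Train   | NULL   
Setup   | Train  
Plan    | Migrate


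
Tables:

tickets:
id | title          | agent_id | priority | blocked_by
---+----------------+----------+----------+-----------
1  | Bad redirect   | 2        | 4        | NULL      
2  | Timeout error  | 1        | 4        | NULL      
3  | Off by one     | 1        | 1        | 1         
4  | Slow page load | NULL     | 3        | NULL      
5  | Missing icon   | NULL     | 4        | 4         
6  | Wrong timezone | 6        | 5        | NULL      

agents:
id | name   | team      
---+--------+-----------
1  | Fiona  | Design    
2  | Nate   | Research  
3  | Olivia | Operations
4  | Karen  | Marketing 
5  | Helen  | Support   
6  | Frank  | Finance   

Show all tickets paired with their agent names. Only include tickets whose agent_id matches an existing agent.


INNER JOIN keeps only tickets rows whose agent_id matches an id in agents. Walk through each ticket:
  - ticket 1 (Bad redirect): agent_id=2 -> matches Nate
  - ticket 2 (Timeout error): agent_id=1 -> matches Fiona
  - ticket 3 (Off by one): agent_id=1 -> matches Fiona
  - ticket 4 (Slow page load): agent_id=NULL, no match -> dropped
  - ticket 5 (Missing icon): agent_id=NULL, no match -> dropped
  - ticket 6 (Wrong timezone): agent_id=6 -> matches Frank
So 2 of 6 rows are dropped.

SQL:
SELECT a.title, b.name AS agent
FROM tickets a
INNER JOIN agents b ON a.agent_id = b.id

Result:
title          | agent
---------------+------
Bad redirect   | Nate 
Timeout error  | Fiona
Off by one     | Fiona
Wrong timezone | Frank


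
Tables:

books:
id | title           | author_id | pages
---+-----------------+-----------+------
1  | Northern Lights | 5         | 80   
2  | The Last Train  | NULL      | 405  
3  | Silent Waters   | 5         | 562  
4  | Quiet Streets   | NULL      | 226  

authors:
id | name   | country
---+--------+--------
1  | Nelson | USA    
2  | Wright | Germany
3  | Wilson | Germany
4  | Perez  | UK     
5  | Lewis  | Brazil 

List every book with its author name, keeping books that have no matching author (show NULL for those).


LEFT JOIN keeps every row from books (the left table); where author_id has no match in authors, the author columns become NULL. Walk through each book:
  - book 1 (Northern Lights): author_id=5 -> matches Lewis
  - book 2 (The Last Train): author_id=NULL, no match -> kept with NULL
  - book 3 (Silent Waters): author_id=5 -> matches Lewis
  - book 4 (Quiet Streets): author_id=NULL, no match -> kept with NULL
All 4 rows appear; 2 have NULL author.

SQL:
SELECT a.title, b.name AS author
FROM books a
LEFT JOIN authors b ON a.author_id = b.id

Result:
title           | author
----------------+-------
Northern Lights | Lewis 
The Last Train  | NULL  
Silent Waters   | Lewis 
Quiet Streets   | NULL  


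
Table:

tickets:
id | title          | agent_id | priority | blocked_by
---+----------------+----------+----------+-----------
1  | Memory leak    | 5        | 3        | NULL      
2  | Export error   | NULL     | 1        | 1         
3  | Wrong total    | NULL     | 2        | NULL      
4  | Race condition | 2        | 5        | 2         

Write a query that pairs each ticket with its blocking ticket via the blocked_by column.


This is a self-join: tickets is joined to a second copy of itself, matching each row's blocked_by to another row's id. Use LEFT JOIN so rows with blocked_by=NULL are kept.
  - ticket 1 (Memory leak): blocked_by=NULL -> NULL
  - ticket 2 (Export error): blocked_by=1 -> Memory leak
  - ticket 3 (Wrong total): blocked_by=NULL -> NULL
  - ticket 4 (Race condition): blocked_by=2 -> Export error

SQL:
SELECT a.title AS item, b.title AS blocked_by
FROM tickets a
LEFT JOIN tickets b ON a.blocked_by = b.id

Result:
item           | blocked_by  
---------------+-------------
Memory leak    | NULL        
Export error   | Memory leak 
Wrong total    | NULL        
Race condition | Export error


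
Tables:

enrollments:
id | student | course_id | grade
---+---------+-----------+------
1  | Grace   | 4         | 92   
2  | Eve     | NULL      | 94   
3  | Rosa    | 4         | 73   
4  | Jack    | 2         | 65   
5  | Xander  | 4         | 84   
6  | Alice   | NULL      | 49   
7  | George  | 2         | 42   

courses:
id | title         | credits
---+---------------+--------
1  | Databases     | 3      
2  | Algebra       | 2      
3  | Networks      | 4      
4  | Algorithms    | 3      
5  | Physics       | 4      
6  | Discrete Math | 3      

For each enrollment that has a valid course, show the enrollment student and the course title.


INNER JOIN keeps only enrollments rows whose course_id matches an id in courses. Walk through each enrollment:
  - enrollment 1 (Grace): course_id=4 -> matches Algorithms
  - enrollment 2 (Eve): course_id=NULL, no match -> dropped
  - enrollment 3 (Rosa): course_id=4 -> matches Algorithms
  - enrollment 4 (Jack): course_id=2 -> matches Algebra
  - enrollment 5 (Xander): course_id=4 -> matches Algorithms
  - enrollment 6 (Alice): course_id=NULL, no match -> dropped
  - enrollment 7 (George): course_id=2 -> matches Algebra
So 2 of 7 rows are dropped.

SQL:
SELECT a.student, b.title AS course
FROM enrollments a
INNER JOIN courses b ON a.course_id = b.id

Result:
student | course    
--------+-----------
Grace   | Algorithms
Rosa    | Algorithms
Jack    | Algebra   
Xander  | Algorithms
George  | Algebra   


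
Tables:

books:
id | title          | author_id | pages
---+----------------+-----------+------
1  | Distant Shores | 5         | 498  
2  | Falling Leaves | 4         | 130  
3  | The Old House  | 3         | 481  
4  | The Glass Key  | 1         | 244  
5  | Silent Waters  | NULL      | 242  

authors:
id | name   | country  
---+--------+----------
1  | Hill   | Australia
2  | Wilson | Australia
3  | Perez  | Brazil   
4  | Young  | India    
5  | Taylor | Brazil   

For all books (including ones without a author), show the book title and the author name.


LEFT JOIN keeps every row from books (the left table); where author_id has no match in authors, the author columns become NULL. Walk through each book:
  - book 1 (Distant Shores): author_id=5 -> matches Taylor
  - book 2 (Falling Leaves): author_id=4 -> matches Young
  - book 3 (The Old House): author_id=3 -> matches Perez
  - book 4 (The Glass Key): author_id=1 -> matches Hill
  - book 5 (Silent Waters): author_id=NULL, no match -> kept with NULL
All 5 rows appear; 1 has NULL author.

SQL:
SELECT a.title, b.name AS author
FROM books a
LEFT JOIN authors b ON a.author_id = b.id

Result:
title          | author
---------------+-------
Distant Shores | Taylor
Falling Leaves | Young 
The Old House  | Perez 
The Glass Key  | Hill  
Silent Waters  | NULL  


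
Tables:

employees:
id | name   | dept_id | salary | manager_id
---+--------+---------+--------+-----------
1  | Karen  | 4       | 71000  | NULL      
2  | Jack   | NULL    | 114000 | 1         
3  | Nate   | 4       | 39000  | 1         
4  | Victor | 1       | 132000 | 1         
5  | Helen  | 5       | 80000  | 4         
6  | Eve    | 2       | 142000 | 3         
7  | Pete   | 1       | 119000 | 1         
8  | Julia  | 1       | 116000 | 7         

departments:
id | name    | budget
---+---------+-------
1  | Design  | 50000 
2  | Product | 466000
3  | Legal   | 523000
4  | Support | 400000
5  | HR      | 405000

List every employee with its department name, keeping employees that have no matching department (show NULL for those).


LEFT JOIN keeps every row from employees (the left table); where dept_id has no match in departments, the department columns become NULL. Walk through each employee:
  - employee 1 (Karen): dept_id=4 -> matches Support
  - employee 2 (Jack): dept_id=NULL, no match -> kept with NULL
  - employee 3 (Nate): dept_id=4 -> matches Support
  - employee 4 (Victor): dept_id=1 -> matches Design
  - employee 5 (Helen): dept_id=5 -> matches HR
  - employee 6 (Eve): dept_id=2 -> matches Product
  - employee 7 (Pete): dept_id=1 -> matches Design
  - employee 8 (Julia): dept_id=1 -> matches Design
All 8 rows appear; 1 has NULL department.

SQL:
SELECT a.name, b.name AS department
FROM employees a
LEFT JOIN departments b ON a.dept_id = b.id

Result:
name   | department
-------+-----------
Karen  | Support   
Jack   | NULL      
Nate   | Support   
Victor | Design    
Helen  | HR        
Eve    | Product   
Pete   | Design    
Julia  | Design    


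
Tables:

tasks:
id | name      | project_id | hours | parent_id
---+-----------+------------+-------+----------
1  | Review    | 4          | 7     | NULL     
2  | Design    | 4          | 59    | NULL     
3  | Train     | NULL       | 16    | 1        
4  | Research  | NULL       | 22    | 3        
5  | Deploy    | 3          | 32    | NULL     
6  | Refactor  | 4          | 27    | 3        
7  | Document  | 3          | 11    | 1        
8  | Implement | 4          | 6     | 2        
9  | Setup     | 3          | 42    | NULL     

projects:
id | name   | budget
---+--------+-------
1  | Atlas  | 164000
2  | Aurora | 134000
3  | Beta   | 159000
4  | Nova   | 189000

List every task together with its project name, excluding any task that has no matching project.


INNER JOIN keeps only tasks rows whose project_id matches an id in projects. Walk through each task:
  - task 1 (Review): project_id=4 -> matches Nova
  - task 2 (Design): project_id=4 -> matches Nova
  - task 3 (Train): project_id=NULL, no match -> dropped
  - task 4 (Research): project_id=NULL, no match -> dropped
  - task 5 (Deploy): project_id=3 -> matches Beta
  - task 6 (Refactor): project_id=4 -> matches Nova
  - task 7 (Document): project_id=3 -> matches Beta
  - task 8 (Implement): project_id=4 -> matches Nova
  - task 9 (Setup): project_id=3 -> matches Beta
So 2 of 9 rows are dropped.

SQL:
SELECT a.name, b.name AS project
FROM tasks a
INNER JOIN projects b ON a.project_id = b.id

Result:
name      | project
----------+--------
Review    | Nova   
Design    | Nova   
Deploy    | Beta   
Refactor  | Nova   
Document  | Beta   
Implement | Nova   
Setup     | Beta   


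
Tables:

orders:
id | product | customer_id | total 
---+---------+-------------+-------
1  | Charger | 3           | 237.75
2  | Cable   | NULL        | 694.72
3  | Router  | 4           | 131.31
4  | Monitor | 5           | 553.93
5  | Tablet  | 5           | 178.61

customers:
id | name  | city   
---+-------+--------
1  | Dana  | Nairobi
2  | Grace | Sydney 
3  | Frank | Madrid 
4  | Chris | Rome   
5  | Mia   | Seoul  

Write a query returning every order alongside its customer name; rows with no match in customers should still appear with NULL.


LEFT JOIN keeps every row from orders (the left table); where customer_id has no match in customers, the customer columns become NULL. Walk through each order:
  - order 1 (Charger): customer_id=3 -> matches Frank
  - order 2 (Cable): customer_id=NULL, no match -> kept with NULL
  - order 3 (Router): customer_id=4 -> matches Chris
  - order 4 (Monitor): customer_id=5 -> matches Mia
  - order 5 (Tablet): customer_id=5 -> matches Mia
All 5 rows appear; 1 has NULL customer.

SQL:
SELECT a.product, b.name AS customer
FROM orders a
LEFT JOIN customers b ON a.customer_id = b.id

Result:
product | customer
--------+---------
Charger | Frank   
Cable   | NULL    
Router  | Chris   
Monitor | Mia     
Tablet  | Mia     


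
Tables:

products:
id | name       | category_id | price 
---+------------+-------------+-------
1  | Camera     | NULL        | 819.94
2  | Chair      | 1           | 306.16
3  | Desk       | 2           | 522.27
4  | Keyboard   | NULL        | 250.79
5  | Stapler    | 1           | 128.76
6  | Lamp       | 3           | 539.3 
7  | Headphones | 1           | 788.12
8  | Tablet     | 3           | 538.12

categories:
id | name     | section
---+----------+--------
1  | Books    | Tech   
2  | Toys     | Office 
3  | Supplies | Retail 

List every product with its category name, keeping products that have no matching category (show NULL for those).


LEFT JOIN keeps every row from products (the left table); where category_id has no match in categories, the category columns become NULL. Walk through each product:
  - product 1 (Camera): category_id=NULL, no match -> kept with NULL
  - product 2 (Chair): category_id=1 -> matches Books
  - product 3 (Desk): category_id=2 -> matches Toys
  - product 4 (Keyboard): category_id=NULL, no match -> kept with NULL
  - product 5 (Stapler): category_id=1 -> matches Books
  - product 6 (Lamp): category_id=3 -> matches Supplies
  - product 7 (Headphones): category_id=1 -> matches Books
  - product 8 (Tablet): category_id=3 -> matches Supplies
All 8 rows appear; 2 have NULL category.

SQL:
SELECT a.name, b.name AS category
FROM products a
LEFT JOIN categories b ON a.category_id = b.id

Result:
name       | category
-----------+---------
Camera     | NULL    
Chair      | Books   
Desk       | Toys    
Keyboard   | NULL    
Stapler    | Books   
Lamp       | Supplies
Headphones | Books   
Tablet     | Supplies


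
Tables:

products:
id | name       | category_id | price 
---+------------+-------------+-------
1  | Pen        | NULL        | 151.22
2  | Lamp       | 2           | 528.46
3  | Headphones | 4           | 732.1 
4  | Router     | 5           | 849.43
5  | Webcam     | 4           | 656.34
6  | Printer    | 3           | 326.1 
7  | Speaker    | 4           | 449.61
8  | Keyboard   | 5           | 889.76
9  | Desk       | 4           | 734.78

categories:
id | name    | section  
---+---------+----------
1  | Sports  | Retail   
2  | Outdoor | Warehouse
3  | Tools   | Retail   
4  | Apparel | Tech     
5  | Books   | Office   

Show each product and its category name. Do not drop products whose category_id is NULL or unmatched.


LEFT JOIN keeps every row from products (the left table); where category_id has no match in categories, the category columns become NULL. Walk through each product:
  - product 1 (Pen): category_id=NULL, no match -> kept with NULL
  - product 2 (Lamp): category_id=2 -> matches Outdoor
  - product 3 (Headphones): category_id=4 -> matches Apparel
  - product 4 (Router): category_id=5 -> matches Books
  - product 5 (Webcam): category_id=4 -> matches Apparel
  - product 6 (Printer): category_id=3 -> matches Tools
  - product 7 (Speaker): category_id=4 -> matches Apparel
  - product 8 (Keyboard): category_id=5 -> matches Books
  - product 9 (Desk): category_id=4 -> matches Apparel
All 9 rows appear; 1 has NULL category.

SQL:
SELECT a.name, b.name AS category
FROM products a
LEFT JOIN categories b ON a.category_id = b.id

Result:
name       | category
-----------+---------
Pen        | NULL    
Lamp       | Outdoor 
Headphones | Apparel 
Router     | Books   
Webcam     | Apparel 
Printer    | Tools   
Speaker    | Apparel 
Keyboard   | Books   
Desk       | Apparel 


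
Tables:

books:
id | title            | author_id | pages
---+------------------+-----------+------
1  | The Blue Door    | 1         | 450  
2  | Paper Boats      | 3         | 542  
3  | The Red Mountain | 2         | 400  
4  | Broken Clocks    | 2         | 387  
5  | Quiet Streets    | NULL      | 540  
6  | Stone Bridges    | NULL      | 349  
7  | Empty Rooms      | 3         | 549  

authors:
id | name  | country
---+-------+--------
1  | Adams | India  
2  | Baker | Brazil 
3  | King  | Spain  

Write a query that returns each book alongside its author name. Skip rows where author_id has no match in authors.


INNER JOIN keeps only books rows whose author_id matches an id in authors. Walk through each book:
  - book 1 (The Blue Door): author_id=1 -> matches Adams
  - book 2 (Paper Boats): author_id=3 -> matches King
  - book 3 (The Red Mountain): author_id=2 -> matches Baker
  - book 4 (Broken Clocks): author_id=2 -> matches Baker
  - book 5 (Quiet Streets): author_id=NULL, no match -> dropped
  - book 6 (Stone Bridges): author_id=NULL, no match -> dropped
  - book 7 (Empty Rooms): author_id=3 -> matches King
So 2 of 7 rows are dropped.

SQL:
SELECT a.title, b.name AS author
FROM books a
INNER JOIN authors b ON a.author_id = b.id

Result:
title            | author
-----------------+-------
The Blue Door    | Adams 
Paper Boats      | King  
The Red Mountain | Baker 
Broken Clocks    | Baker 
Empty Rooms      | King  


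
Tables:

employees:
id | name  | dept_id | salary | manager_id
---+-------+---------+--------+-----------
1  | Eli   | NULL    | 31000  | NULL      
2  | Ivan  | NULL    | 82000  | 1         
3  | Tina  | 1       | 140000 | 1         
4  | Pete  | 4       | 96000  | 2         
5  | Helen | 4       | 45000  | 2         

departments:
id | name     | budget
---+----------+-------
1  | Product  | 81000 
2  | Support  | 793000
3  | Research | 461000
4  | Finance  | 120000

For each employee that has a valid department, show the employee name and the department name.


INNER JOIN keeps only employees rows whose dept_id matches an id in departments. Walk through each employee:
  - employee 1 (Eli): dept_id=NULL, no match -> dropped
  - employee 2 (Ivan): dept_id=NULL, no match -> dropped
  - employee 3 (Tina): dept_id=1 -> matches Product
  - employee 4 (Pete): dept_id=4 -> matches Finance
  - employee 5 (Helen): dept_id=4 -> matches Finance
So 2 of 5 rows are dropped.

SQL:
SELECT a.name, b.name AS department
FROM employees a
INNER JOIN departments b ON a.dept_id = b.id

Result:
name  | department
------+-----------
Tina  | Product   
Pete  | Finance   
Helen | Finance   


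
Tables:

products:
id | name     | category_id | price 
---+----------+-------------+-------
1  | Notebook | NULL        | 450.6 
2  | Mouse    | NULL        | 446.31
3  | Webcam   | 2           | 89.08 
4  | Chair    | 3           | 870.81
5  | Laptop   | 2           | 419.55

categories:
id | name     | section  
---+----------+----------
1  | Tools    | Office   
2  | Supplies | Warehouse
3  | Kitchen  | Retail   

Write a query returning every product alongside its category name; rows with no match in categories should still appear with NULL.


LEFT JOIN keeps every row from products (the left table); where category_id has no match in categories, the category columns become NULL. Walk through each product:
  - product 1 (Notebook): category_id=NULL, no match -> kept with NULL
  - product 2 (Mouse): category_id=NULL, no match -> kept with NULL
  - product 3 (Webcam): category_id=2 -> matches Supplies
  - product 4 (Chair): category_id=3 -> matches Kitchen
  - product 5 (Laptop): category_id=2 -> matches Supplies
All 5 rows appear; 2 have NULL category.

SQL:
SELECT a.name, b.name AS category
FROM products a
LEFT JOIN categories b ON a.category_id = b.id

Result:
name     | category
---------+---------
Notebook | NULL    
Mouse    | NULL    
Webcam   | Supplies
Chair    | Kitchen 
Laptop   | Supplies
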